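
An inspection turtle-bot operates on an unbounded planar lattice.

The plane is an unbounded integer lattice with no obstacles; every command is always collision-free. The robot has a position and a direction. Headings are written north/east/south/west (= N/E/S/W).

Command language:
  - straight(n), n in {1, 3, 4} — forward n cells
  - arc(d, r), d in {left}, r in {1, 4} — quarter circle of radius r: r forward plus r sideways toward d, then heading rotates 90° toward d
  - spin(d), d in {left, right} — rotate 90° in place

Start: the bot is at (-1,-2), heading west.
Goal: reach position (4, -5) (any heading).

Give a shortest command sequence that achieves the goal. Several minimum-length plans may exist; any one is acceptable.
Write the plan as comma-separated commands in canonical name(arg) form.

spin(left), arc(left, 4), arc(left, 1)

t0: at (-1,-2), heading west
1. spin(left) → at (-1,-2), heading south
2. arc(left, 4) → at (3,-6), heading east
3. arc(left, 1) → at (4,-5), heading north
shorter routes all fall short; 3 is best.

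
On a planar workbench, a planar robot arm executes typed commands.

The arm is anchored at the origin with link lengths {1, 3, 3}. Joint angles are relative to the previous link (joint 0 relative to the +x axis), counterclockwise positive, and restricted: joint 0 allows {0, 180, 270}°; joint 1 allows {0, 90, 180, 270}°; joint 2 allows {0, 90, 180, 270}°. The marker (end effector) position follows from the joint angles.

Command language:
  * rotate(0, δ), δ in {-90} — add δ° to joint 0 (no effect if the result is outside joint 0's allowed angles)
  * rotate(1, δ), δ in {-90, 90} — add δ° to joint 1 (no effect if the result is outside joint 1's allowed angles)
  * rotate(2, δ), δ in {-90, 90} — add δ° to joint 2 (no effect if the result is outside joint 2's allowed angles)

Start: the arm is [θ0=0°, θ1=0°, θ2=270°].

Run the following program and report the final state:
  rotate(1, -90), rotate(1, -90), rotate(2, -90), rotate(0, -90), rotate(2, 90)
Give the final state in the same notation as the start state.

[θ0=270°, θ1=180°, θ2=270°]

begin: [θ0=0°, θ1=0°, θ2=270°]
t=1 rotate(1, -90) ⇒ [θ0=0°, θ1=270°, θ2=270°]
t=2 rotate(1, -90) ⇒ [θ0=0°, θ1=180°, θ2=270°]
t=3 rotate(2, -90) ⇒ [θ0=0°, θ1=180°, θ2=180°]
t=4 rotate(0, -90) ⇒ [θ0=270°, θ1=180°, θ2=180°]
t=5 rotate(2, 90) ⇒ [θ0=270°, θ1=180°, θ2=270°]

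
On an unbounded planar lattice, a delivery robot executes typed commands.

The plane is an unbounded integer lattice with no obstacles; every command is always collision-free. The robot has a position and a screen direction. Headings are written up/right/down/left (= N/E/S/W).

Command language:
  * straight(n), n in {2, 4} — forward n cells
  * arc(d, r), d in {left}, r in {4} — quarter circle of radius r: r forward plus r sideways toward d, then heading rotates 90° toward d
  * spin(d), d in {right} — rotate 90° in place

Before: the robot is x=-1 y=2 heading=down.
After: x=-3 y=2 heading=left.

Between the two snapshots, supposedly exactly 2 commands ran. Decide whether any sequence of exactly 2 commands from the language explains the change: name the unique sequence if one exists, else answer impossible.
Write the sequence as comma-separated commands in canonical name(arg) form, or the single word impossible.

key: cell and facing (now W) both changed — the 2 commands mix motion and turning
initial: x=-1 y=2 heading=down
step 1 (spin(right)): x=-1 y=2 heading=left
step 2 (straight(2)): x=-3 y=2 heading=left
uniquely the one of 16 2-step routes that fits.

spin(right), straight(2)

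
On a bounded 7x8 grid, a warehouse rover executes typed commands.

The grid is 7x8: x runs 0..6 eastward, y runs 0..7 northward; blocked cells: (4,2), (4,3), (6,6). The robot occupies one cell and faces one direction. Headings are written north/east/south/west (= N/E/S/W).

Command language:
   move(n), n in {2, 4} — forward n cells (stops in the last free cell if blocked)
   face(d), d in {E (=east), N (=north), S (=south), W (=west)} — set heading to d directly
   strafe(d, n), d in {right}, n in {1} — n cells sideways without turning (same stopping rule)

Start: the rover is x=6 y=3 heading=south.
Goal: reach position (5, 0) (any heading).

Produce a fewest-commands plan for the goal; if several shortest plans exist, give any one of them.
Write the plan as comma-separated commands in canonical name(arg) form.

t0: x=6 y=3 heading=south
t=1 move(4) ⇒ x=6 y=0 heading=south
t=2 strafe(right, 1) ⇒ x=5 y=0 heading=south
no 1-step plan works, so 2 is optimal.

move(4), strafe(right, 1)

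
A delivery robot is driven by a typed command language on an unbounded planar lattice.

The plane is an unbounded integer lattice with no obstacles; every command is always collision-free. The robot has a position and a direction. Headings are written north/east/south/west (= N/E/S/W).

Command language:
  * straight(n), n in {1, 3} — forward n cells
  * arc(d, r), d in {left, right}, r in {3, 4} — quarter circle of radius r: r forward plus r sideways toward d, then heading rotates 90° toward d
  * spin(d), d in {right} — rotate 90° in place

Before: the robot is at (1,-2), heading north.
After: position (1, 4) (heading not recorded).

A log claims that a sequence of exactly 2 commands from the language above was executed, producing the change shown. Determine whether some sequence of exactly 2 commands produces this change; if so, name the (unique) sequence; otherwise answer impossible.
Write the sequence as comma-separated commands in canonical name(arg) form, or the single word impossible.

t0: at (1,-2), heading north
1. straight(3) → at (1,1), heading north
2. straight(3) → at (1,4), heading north
no rival 2-sequence matches.

straight(3), straight(3)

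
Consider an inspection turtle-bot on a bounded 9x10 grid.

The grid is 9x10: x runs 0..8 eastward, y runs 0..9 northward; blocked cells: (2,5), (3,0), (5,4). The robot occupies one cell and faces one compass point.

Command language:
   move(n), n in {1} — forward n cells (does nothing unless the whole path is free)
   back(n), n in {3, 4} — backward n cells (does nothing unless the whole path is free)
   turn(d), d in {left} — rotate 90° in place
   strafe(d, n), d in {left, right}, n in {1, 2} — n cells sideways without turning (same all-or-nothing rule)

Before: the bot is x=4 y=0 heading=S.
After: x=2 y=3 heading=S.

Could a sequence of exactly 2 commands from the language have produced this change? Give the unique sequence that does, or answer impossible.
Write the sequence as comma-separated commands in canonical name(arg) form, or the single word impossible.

key: running strafe(right, 2) before back(3) would end elsewhere — order is forced
from: x=4 y=0 heading=S
step 1 (back(3)): x=4 y=3 heading=S
step 2 (strafe(right, 2)): x=2 y=3 heading=S
uniquely the one of 64 2-step routes that fits.

back(3), strafe(right, 2)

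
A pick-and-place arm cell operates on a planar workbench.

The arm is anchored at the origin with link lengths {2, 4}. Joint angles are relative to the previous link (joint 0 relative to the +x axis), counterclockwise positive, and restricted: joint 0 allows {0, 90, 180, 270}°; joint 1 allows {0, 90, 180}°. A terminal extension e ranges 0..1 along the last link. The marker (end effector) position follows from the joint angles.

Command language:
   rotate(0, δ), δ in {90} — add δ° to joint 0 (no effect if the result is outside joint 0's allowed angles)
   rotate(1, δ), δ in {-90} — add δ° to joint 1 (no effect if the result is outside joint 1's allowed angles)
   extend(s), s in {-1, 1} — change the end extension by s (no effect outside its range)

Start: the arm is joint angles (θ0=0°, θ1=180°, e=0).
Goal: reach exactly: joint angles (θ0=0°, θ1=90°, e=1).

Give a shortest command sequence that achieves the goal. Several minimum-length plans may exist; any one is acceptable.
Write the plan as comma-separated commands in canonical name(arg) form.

begin: joint angles (θ0=0°, θ1=180°, e=0)
t=1 extend(1) ⇒ joint angles (θ0=0°, θ1=180°, e=1)
t=2 rotate(1, -90) ⇒ joint angles (θ0=0°, θ1=90°, e=1)
shorter routes all fall short; 2 is best.

extend(1), rotate(1, -90)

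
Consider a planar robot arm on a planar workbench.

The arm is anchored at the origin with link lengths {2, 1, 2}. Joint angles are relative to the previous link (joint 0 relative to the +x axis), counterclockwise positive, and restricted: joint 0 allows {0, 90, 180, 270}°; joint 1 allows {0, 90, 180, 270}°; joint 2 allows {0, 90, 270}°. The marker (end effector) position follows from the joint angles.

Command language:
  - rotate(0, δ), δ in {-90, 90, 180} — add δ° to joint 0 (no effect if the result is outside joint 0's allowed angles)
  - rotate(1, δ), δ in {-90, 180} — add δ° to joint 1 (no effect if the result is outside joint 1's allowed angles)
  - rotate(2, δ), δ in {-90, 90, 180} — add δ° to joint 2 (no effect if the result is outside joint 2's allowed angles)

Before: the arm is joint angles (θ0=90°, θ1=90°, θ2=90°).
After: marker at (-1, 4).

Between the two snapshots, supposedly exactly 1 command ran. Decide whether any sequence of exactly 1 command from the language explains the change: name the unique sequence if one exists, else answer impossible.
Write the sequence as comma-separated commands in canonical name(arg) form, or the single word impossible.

from: joint angles (θ0=90°, θ1=90°, θ2=90°)
1. rotate(2, 180) → joint angles (θ0=90°, θ1=90°, θ2=270°)
uniquely the one of 8 1-step routes that fits.

rotate(2, 180)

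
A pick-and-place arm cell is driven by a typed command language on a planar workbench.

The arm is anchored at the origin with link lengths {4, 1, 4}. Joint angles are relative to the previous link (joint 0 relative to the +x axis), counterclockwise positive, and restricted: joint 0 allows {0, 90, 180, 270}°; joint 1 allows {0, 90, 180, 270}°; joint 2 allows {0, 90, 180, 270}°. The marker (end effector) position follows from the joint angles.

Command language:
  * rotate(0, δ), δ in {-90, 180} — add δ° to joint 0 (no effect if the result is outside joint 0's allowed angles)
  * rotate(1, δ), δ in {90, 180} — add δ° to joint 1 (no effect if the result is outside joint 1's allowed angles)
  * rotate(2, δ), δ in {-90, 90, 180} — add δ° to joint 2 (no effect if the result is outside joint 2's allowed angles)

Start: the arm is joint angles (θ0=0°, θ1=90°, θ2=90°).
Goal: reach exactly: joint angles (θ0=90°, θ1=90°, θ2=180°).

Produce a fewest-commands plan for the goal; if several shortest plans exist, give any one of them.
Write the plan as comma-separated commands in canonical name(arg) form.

rotate(2, 90), rotate(0, -90), rotate(0, 180)

t0: joint angles (θ0=0°, θ1=90°, θ2=90°)
1. rotate(2, 90) → joint angles (θ0=0°, θ1=90°, θ2=180°)
2. rotate(0, -90) → joint angles (θ0=270°, θ1=90°, θ2=180°)
3. rotate(0, 180) → joint angles (θ0=90°, θ1=90°, θ2=180°)
minimal: 3 command(s), checked below 3.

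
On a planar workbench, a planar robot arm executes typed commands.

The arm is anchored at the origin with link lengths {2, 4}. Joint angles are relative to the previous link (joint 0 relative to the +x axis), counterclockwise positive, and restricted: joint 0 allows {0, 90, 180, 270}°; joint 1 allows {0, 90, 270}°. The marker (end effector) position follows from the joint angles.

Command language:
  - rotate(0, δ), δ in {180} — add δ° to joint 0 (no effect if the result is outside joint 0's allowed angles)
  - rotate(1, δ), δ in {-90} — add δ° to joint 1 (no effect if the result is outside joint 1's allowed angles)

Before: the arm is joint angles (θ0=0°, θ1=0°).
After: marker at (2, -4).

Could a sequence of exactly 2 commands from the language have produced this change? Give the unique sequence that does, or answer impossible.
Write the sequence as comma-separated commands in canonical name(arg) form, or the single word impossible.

begin: joint angles (θ0=0°, θ1=0°)
1. rotate(1, -90) → joint angles (θ0=0°, θ1=270°)
2. rotate(1, -90) → joint angles (θ0=0°, θ1=270°)
no other 2-command option fits: unique.

rotate(1, -90), rotate(1, -90)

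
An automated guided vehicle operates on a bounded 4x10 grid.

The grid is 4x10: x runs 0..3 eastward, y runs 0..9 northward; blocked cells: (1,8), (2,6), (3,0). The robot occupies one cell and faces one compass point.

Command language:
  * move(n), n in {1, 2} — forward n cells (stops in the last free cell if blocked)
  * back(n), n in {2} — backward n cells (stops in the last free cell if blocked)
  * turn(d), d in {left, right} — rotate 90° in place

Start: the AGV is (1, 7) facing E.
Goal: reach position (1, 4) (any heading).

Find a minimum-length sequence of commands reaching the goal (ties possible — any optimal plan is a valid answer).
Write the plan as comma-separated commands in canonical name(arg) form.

begin: (1, 7) facing E
t=1 turn(right) ⇒ (1, 7) facing S
t=2 move(1) ⇒ (1, 6) facing S
t=3 move(2) ⇒ (1, 4) facing S
no 2-step plan works, so 3 is optimal.

turn(right), move(1), move(2)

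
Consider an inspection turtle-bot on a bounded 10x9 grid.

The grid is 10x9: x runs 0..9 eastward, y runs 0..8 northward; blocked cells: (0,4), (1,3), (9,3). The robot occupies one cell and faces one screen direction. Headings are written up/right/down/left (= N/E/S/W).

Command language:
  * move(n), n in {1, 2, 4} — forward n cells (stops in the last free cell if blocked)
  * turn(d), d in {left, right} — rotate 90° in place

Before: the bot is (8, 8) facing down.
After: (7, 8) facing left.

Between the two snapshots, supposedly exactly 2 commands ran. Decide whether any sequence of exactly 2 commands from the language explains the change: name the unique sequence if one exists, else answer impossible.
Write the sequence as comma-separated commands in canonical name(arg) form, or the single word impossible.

turn(right), move(1)

key: order matters: swapping turn(right) and move(1) lands elsewhere
from: (8, 8) facing down
t=1 turn(right) ⇒ (8, 8) facing left
t=2 move(1) ⇒ (7, 8) facing left
no other 2-command option fits: unique.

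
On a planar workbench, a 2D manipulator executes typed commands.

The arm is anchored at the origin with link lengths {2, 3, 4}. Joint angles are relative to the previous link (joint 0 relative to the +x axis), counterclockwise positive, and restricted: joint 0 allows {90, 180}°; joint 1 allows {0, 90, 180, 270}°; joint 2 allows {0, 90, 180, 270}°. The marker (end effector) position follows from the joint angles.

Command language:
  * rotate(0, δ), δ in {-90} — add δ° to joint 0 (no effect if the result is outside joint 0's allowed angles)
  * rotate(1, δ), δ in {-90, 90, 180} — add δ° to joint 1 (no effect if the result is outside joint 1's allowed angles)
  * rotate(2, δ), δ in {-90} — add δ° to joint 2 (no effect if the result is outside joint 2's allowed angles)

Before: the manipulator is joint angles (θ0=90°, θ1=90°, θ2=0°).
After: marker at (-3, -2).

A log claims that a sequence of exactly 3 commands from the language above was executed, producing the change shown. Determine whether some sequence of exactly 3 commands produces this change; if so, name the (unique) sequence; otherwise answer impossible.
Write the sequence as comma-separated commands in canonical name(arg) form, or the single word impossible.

rotate(2, -90), rotate(2, -90), rotate(2, -90)

begin: joint angles (θ0=90°, θ1=90°, θ2=0°)
t=1 rotate(2, -90) ⇒ joint angles (θ0=90°, θ1=90°, θ2=270°)
t=2 rotate(2, -90) ⇒ joint angles (θ0=90°, θ1=90°, θ2=180°)
t=3 rotate(2, -90) ⇒ joint angles (θ0=90°, θ1=90°, θ2=90°)
no rival 3-sequence matches.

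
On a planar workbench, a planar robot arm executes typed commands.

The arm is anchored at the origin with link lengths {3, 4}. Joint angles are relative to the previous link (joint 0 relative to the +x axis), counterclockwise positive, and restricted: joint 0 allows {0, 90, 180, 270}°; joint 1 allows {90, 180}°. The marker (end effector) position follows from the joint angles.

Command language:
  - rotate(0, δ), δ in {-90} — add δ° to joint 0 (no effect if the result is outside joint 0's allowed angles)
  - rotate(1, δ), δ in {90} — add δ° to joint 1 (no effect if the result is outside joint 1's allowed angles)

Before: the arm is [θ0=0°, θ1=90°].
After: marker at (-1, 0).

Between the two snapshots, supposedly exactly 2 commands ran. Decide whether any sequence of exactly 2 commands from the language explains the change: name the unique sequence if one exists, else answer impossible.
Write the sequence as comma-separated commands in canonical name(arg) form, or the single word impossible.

from: [θ0=0°, θ1=90°]
t=1 rotate(1, 90) ⇒ [θ0=0°, θ1=180°]
t=2 rotate(1, 90) ⇒ [θ0=0°, θ1=180°]
no other 2-command option fits: unique.

rotate(1, 90), rotate(1, 90)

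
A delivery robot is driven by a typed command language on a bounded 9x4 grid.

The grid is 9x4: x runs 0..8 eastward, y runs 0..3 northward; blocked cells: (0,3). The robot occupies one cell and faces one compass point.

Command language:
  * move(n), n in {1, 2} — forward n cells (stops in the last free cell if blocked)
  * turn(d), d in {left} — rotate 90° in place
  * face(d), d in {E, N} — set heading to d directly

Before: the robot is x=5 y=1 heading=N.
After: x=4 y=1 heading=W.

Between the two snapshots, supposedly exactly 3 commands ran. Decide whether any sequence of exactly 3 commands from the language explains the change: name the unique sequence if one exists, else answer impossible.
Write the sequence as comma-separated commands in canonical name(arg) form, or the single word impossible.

key: cell and facing (now W) both changed — the 3 commands mix motion and turning
from: x=5 y=1 heading=N
t=1 face(N) ⇒ x=5 y=1 heading=N
t=2 turn(left) ⇒ x=5 y=1 heading=W
t=3 move(1) ⇒ x=4 y=1 heading=W
no rival 3-sequence matches.

face(N), turn(left), move(1)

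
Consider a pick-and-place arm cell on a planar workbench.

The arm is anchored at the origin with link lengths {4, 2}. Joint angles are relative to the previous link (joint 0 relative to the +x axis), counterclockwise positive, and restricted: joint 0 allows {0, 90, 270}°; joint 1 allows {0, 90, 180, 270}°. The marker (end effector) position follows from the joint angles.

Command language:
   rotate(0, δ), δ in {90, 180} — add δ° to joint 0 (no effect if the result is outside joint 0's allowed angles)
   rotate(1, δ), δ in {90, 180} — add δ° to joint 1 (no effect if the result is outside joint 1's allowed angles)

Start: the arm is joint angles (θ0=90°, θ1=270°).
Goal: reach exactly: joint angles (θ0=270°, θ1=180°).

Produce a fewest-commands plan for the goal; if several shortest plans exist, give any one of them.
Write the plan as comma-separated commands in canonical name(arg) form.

rotate(0, 180), rotate(1, 90), rotate(1, 180)

from: joint angles (θ0=90°, θ1=270°)
step 1 (rotate(0, 180)): joint angles (θ0=270°, θ1=270°)
step 2 (rotate(1, 90)): joint angles (θ0=270°, θ1=0°)
step 3 (rotate(1, 180)): joint angles (θ0=270°, θ1=180°)
no 2-step plan works, so 3 is optimal.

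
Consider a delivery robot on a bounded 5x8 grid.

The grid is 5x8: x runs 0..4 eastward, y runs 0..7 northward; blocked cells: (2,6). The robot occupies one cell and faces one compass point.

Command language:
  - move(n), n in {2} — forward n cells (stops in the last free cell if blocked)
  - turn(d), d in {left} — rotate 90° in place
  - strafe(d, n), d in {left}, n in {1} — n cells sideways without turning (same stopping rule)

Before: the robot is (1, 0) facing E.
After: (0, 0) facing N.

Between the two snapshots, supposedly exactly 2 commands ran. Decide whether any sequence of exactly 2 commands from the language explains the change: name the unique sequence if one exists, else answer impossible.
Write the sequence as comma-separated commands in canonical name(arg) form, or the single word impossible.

key: position moved to (0,0) AND the heading swung to N — translation plus rotation needed
from: (1, 0) facing E
step 1 (turn(left)): (1, 0) facing N
step 2 (strafe(left, 1)): (0, 0) facing N
no rival 2-sequence matches.

turn(left), strafe(left, 1)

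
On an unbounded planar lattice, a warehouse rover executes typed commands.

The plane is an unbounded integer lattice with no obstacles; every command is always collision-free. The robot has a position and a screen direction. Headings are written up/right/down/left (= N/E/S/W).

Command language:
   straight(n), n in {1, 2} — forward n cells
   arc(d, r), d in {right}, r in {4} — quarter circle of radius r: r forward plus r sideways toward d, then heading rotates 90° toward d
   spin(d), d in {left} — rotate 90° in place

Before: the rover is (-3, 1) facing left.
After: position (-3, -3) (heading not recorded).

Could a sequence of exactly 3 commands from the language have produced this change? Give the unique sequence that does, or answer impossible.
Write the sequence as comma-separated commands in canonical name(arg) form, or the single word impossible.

key: running straight(2) before spin(left) would end elsewhere — order is forced
begin: (-3, 1) facing left
[1] after spin(left): (-3, 1) facing down
[2] after straight(2): (-3, -1) facing down
[3] after straight(2): (-3, -3) facing down
all 64 alternatives checked — unique.

spin(left), straight(2), straight(2)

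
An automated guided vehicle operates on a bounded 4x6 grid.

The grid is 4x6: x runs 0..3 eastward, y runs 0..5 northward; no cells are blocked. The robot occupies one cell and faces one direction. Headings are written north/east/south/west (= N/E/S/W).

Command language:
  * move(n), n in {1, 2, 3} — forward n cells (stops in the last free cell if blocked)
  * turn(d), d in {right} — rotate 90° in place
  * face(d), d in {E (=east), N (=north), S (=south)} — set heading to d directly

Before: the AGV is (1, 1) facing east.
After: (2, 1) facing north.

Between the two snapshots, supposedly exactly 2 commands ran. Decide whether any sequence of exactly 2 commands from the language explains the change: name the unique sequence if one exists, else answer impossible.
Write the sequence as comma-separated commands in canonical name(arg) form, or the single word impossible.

move(1), face(N)

key: order matters: swapping move(1) and face(N) lands elsewhere
start: (1, 1) facing east
step 1 (move(1)): (2, 1) facing east
step 2 (face(N)): (2, 1) facing north
all 49 alternatives checked — unique.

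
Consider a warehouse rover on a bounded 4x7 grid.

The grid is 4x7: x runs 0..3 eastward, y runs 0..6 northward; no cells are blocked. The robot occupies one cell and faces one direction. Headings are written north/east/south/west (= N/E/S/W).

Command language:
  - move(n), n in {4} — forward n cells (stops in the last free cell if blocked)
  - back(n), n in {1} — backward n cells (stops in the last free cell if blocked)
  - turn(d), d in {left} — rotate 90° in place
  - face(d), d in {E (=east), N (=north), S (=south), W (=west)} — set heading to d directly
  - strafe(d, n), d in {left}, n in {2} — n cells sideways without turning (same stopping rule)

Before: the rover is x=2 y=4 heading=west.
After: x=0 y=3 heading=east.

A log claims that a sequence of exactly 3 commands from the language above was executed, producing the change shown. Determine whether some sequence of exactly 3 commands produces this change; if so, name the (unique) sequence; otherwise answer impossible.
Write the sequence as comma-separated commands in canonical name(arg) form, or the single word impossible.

every 3-command combo misses the target.

impossible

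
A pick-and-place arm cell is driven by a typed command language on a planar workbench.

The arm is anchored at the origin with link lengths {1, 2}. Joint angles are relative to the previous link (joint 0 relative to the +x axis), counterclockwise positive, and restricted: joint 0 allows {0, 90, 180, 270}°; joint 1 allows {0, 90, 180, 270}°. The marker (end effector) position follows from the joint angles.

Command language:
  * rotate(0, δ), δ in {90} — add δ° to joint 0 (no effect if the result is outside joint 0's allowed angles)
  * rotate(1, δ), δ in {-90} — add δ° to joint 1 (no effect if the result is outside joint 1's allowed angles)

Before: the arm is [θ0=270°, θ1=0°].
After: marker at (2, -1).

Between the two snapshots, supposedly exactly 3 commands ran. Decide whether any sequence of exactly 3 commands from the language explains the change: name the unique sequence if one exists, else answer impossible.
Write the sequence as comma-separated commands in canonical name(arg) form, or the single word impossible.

rotate(1, -90), rotate(1, -90), rotate(1, -90)

t0: [θ0=270°, θ1=0°]
t=1 rotate(1, -90) ⇒ [θ0=270°, θ1=270°]
t=2 rotate(1, -90) ⇒ [θ0=270°, θ1=180°]
t=3 rotate(1, -90) ⇒ [θ0=270°, θ1=90°]
no rival 3-sequence matches.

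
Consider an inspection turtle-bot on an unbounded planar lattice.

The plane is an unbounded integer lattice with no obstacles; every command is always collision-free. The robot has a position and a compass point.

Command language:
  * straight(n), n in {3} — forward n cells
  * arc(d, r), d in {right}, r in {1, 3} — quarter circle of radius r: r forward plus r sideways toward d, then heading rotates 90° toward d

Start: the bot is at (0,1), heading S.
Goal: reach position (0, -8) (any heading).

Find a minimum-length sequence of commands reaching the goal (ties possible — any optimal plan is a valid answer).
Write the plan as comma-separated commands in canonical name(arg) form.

straight(3), straight(3), straight(3)

begin: at (0,1), heading S
[1] after straight(3): at (0,-2), heading S
[2] after straight(3): at (0,-5), heading S
[3] after straight(3): at (0,-8), heading S
nothing shorter than 3 reaches the goal.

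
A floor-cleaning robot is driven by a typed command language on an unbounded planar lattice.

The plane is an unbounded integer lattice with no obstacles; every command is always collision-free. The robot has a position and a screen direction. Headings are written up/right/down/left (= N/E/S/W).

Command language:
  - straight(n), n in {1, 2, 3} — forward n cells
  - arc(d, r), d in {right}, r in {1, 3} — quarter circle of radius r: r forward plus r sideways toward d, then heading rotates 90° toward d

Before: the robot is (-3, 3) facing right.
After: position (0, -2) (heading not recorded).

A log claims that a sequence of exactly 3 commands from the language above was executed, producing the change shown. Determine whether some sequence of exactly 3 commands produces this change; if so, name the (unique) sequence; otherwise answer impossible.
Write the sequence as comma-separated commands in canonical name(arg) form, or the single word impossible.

key: running straight(1) before arc(right, 3) would end elsewhere — order is forced
start: (-3, 3) facing right
1. arc(right, 3) → (0, 0) facing down
2. straight(1) → (0, -1) facing down
3. straight(1) → (0, -2) facing down
no rival 3-sequence matches.

arc(right, 3), straight(1), straight(1)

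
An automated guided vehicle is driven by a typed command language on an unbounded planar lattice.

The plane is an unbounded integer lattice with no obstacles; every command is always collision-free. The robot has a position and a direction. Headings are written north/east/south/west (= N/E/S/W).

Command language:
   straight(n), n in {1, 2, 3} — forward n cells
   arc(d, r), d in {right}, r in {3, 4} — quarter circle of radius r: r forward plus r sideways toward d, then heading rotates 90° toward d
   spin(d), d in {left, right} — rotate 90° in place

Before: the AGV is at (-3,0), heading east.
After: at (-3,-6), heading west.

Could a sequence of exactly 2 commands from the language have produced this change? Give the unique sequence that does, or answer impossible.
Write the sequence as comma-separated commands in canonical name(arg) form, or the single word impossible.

key: cell and facing (now W) both changed — the 2 commands mix motion and turning
start: at (-3,0), heading east
[1] after arc(right, 3): at (0,-3), heading south
[2] after arc(right, 3): at (-3,-6), heading west
no rival 2-sequence matches.

arc(right, 3), arc(right, 3)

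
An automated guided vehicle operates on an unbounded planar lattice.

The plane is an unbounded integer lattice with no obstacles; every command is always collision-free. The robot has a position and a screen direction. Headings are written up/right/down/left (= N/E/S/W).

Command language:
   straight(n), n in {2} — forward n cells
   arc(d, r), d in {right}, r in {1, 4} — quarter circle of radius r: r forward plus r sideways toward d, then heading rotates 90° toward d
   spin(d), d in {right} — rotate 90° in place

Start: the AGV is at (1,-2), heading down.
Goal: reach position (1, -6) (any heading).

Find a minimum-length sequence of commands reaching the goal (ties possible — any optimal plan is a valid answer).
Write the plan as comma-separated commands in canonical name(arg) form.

straight(2), straight(2)

t0: at (1,-2), heading down
1. straight(2) → at (1,-4), heading down
2. straight(2) → at (1,-6), heading down
nothing shorter than 2 reaches the goal.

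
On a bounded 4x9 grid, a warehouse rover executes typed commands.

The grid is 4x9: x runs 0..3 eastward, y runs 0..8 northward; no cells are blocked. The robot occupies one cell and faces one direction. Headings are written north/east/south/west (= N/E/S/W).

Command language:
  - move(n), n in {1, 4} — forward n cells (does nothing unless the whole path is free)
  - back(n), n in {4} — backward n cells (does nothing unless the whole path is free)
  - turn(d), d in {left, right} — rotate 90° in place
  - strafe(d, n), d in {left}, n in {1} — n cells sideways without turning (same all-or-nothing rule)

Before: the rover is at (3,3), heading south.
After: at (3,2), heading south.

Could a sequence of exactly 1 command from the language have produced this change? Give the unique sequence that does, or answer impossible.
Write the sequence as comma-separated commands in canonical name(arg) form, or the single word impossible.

key: heading stays S — the single command does not turn
begin: at (3,3), heading south
[1] after move(1): at (3,2), heading south
uniquely the one of 6 1-step routes that fits.

move(1)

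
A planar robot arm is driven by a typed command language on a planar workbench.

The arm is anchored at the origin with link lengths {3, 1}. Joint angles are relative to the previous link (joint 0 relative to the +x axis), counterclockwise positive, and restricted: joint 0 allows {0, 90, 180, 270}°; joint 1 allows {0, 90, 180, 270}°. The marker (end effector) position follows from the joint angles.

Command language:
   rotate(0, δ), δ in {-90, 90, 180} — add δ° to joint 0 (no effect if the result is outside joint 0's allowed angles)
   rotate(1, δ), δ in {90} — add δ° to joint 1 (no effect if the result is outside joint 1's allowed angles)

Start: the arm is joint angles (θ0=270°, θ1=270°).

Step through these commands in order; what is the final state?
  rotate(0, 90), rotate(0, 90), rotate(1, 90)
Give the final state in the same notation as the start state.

joint angles (θ0=90°, θ1=0°)

start: joint angles (θ0=270°, θ1=270°)
step 1 (rotate(0, 90)): joint angles (θ0=0°, θ1=270°)
step 2 (rotate(0, 90)): joint angles (θ0=90°, θ1=270°)
step 3 (rotate(1, 90)): joint angles (θ0=90°, θ1=0°)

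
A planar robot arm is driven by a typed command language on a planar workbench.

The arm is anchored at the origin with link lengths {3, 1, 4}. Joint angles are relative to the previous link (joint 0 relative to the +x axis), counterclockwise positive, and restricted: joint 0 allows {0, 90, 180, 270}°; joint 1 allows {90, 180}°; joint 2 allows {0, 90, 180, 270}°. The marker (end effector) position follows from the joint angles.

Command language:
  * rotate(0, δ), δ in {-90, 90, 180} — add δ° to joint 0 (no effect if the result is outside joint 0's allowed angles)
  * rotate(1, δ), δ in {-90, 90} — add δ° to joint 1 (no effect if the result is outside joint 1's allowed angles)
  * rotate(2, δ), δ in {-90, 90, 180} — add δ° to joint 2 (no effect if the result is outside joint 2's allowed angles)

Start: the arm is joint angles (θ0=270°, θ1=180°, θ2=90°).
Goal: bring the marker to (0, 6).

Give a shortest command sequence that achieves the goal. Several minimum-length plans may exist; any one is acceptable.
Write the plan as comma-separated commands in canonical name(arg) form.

rotate(2, 90), rotate(0, 180)

start: joint angles (θ0=270°, θ1=180°, θ2=90°)
step 1 (rotate(2, 90)): joint angles (θ0=270°, θ1=180°, θ2=180°)
step 2 (rotate(0, 180)): joint angles (θ0=90°, θ1=180°, θ2=180°)
no 1-step plan works, so 2 is optimal.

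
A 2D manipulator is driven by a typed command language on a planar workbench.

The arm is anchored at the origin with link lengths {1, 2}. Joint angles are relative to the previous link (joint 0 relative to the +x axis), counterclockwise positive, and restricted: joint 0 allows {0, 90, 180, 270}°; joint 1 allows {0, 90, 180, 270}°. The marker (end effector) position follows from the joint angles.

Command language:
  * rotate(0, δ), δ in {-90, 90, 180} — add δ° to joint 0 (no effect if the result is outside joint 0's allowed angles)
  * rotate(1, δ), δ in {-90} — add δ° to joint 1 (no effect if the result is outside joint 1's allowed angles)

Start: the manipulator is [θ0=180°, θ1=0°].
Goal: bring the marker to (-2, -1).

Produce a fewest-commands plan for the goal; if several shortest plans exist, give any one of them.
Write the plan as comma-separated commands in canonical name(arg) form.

rotate(0, 90), rotate(1, -90)

initial: [θ0=180°, θ1=0°]
step 1 (rotate(0, 90)): [θ0=270°, θ1=0°]
step 2 (rotate(1, -90)): [θ0=270°, θ1=270°]
shorter routes all fall short; 2 is best.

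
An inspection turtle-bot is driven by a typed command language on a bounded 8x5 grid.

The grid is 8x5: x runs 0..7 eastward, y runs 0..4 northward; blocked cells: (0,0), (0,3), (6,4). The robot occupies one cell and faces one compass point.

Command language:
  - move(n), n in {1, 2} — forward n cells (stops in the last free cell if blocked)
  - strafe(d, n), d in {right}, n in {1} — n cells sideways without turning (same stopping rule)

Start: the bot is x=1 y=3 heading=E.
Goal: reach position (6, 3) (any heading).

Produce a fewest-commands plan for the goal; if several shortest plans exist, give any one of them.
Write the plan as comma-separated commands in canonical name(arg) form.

move(1), move(2), move(2)

initial: x=1 y=3 heading=E
t=1 move(1) ⇒ x=2 y=3 heading=E
t=2 move(2) ⇒ x=4 y=3 heading=E
t=3 move(2) ⇒ x=6 y=3 heading=E
minimal: 3 command(s), checked below 3.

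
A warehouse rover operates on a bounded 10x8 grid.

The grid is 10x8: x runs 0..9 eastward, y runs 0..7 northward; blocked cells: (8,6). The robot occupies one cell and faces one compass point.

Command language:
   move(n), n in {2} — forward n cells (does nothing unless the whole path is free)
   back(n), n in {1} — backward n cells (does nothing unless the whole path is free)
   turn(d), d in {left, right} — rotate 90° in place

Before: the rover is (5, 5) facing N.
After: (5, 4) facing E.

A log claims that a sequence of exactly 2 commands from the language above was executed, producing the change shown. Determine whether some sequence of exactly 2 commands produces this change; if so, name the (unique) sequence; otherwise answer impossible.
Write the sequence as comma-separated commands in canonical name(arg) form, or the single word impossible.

back(1), turn(right)

key: running turn(right) before back(1) would end elsewhere — order is forced
from: (5, 5) facing N
[1] after back(1): (5, 4) facing N
[2] after turn(right): (5, 4) facing E
no rival 2-sequence matches.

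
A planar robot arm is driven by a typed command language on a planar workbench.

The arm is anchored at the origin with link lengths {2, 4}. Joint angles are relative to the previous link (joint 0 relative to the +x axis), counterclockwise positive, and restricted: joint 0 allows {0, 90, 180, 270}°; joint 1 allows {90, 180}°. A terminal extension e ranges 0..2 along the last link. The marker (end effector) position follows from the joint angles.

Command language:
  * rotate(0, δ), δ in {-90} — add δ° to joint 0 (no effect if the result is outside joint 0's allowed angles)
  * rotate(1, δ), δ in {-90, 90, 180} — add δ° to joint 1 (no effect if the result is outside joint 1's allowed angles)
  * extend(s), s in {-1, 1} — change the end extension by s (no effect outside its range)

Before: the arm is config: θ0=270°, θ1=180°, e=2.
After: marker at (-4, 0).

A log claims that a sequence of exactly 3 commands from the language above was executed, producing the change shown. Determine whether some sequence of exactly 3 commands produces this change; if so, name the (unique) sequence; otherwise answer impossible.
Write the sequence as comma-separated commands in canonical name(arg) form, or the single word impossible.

begin: config: θ0=270°, θ1=180°, e=2
[1] after rotate(0, -90): config: θ0=180°, θ1=180°, e=2
[2] after rotate(0, -90): config: θ0=90°, θ1=180°, e=2
[3] after rotate(0, -90): config: θ0=0°, θ1=180°, e=2
no other 3-command option fits: unique.

rotate(0, -90), rotate(0, -90), rotate(0, -90)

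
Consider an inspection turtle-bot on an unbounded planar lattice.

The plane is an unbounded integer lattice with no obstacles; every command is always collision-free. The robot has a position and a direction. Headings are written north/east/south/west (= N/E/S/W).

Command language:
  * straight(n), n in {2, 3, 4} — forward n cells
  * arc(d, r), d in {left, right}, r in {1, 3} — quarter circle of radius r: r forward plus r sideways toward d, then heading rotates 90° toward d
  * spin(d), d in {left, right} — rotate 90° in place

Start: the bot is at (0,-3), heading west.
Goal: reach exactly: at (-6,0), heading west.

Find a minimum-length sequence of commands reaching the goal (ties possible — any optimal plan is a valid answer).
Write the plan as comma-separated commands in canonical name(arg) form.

spin(right), arc(left, 3), straight(3)

initial: at (0,-3), heading west
t=1 spin(right) ⇒ at (0,-3), heading north
t=2 arc(left, 3) ⇒ at (-3,0), heading west
t=3 straight(3) ⇒ at (-6,0), heading west
no 2-step plan works, so 3 is optimal.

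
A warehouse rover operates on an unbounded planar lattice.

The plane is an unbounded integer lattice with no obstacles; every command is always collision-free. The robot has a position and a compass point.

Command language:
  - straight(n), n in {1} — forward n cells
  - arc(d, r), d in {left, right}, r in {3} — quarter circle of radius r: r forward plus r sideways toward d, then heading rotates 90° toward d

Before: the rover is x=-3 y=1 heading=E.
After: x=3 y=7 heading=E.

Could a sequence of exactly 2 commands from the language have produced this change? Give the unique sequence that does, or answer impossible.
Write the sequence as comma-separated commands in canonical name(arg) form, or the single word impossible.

key: still facing E at the end — net rotation zero over 2 steps
from: x=-3 y=1 heading=E
t=1 arc(left, 3) ⇒ x=0 y=4 heading=N
t=2 arc(right, 3) ⇒ x=3 y=7 heading=E
all 9 alternatives checked — unique.

arc(left, 3), arc(right, 3)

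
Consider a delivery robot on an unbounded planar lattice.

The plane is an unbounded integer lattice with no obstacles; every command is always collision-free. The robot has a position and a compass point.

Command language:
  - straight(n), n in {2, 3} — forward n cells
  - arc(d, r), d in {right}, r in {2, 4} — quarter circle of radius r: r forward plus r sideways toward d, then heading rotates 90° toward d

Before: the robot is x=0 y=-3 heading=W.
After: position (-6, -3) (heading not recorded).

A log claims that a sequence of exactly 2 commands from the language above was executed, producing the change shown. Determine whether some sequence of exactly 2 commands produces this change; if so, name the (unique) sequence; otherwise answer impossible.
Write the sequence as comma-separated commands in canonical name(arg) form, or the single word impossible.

straight(3), straight(3)

initial: x=0 y=-3 heading=W
t=1 straight(3) ⇒ x=-3 y=-3 heading=W
t=2 straight(3) ⇒ x=-6 y=-3 heading=W
no other 2-command option fits: unique.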